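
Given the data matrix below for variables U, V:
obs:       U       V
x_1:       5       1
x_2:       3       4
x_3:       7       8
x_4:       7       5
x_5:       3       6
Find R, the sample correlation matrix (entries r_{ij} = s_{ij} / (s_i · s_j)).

Step 1 — column means:
  mean(U) = (5 + 3 + 7 + 7 + 3) / 5 = 25/5 = 5
  mean(V) = (1 + 4 + 8 + 5 + 6) / 5 = 24/5 = 4.8

Step 2 — sample variances and covariances s[i,j] = (1/(n-1)) · Σ_k (x_{k,i} - mean_i) · (x_{k,j} - mean_j), with n-1 = 4:
  s[U,U] = ((0)·(0) + (-2)·(-2) + (2)·(2) + (2)·(2) + (-2)·(-2)) / 4 = 16/4 = 4
  s[U,V] = ((0)·(-3.8) + (-2)·(-0.8) + (2)·(3.2) + (2)·(0.2) + (-2)·(1.2)) / 4 = 6/4 = 1.5
  s[V,V] = ((-3.8)·(-3.8) + (-0.8)·(-0.8) + (3.2)·(3.2) + (0.2)·(0.2) + (1.2)·(1.2)) / 4 = 26.8/4 = 6.7
  Sample standard deviations s_i = √(s[i,i]):
  s(U) = √(4) = 2
  s(V) = √(6.7) = 2.5884

Step 3 — r_{ij} = s_{ij} / (s_i · s_j):
  r[U,U] = 1 (diagonal).
  r[U,V] = 1.5 / (2 · 2.5884) = 1.5 / 5.1769 = 0.2898
  r[V,V] = 1 (diagonal).

R is symmetric with unit diagonal. Assembling:

R = [[1, 0.2898],
 [0.2898, 1]]


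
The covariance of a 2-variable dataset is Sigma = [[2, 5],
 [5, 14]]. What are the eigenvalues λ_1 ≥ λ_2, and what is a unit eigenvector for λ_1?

Step 1 — characteristic polynomial of 2×2 Sigma:
  det(Sigma - λI) = λ² - trace · λ + det = 0.
  trace = 2 + 14 = 16, det = 2·14 - (5)² = 3.
Step 2 — discriminant:
  Δ = trace² - 4·det = 256 - 12 = 244.
Step 3 — eigenvalues:
  λ = (trace ± √Δ)/2 = (16 ± 15.6205)/2,
  λ_1 = 15.8102,  λ_2 = 0.1898.

Step 4 — unit eigenvector for λ_1: solve (Sigma - λ_1 I)v = 0. First row:
  (2 - 15.8102)·v_x + (5)·v_y = 0, i.e. (-13.8102)·v_x + (5)·v_y = 0,
  so v ∝ (b, λ_1 - a) = (5, 13.8102) = u.
  ||u|| = √((5)² + (13.8102)²) = √(215.723) ≈ 14.6875,
  v_1 = u/||u|| ≈ (0.3404, 0.9403) (||v_1|| = 1).

λ_1 = 15.8102,  λ_2 = 0.1898;  v_1 ≈ (0.3404, 0.9403)


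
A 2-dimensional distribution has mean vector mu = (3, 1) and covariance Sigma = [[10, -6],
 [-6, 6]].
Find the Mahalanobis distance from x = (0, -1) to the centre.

Step 1 — centre the observation: (x - mu) = (-3, -2).

Step 2 — invert Sigma. det(Sigma) = 10·6 - (-6)² = 24.
  Sigma^{-1} = (1/det) · [[d, -b], [-b, a]] = [[0.25, 0.25],
 [0.25, 0.4167]].

Step 3 — form the quadratic (x - mu)^T · Sigma^{-1} · (x - mu):
  Sigma^{-1} · (x - mu) = (-1.25, -1.5833).
  (x - mu)^T · [Sigma^{-1} · (x - mu)] = (-3)·(-1.25) + (-2)·(-1.5833) = 6.9167.

Step 4 — take square root: d = √(6.9167) ≈ 2.63.

d(x, mu) = √(6.9167) ≈ 2.63


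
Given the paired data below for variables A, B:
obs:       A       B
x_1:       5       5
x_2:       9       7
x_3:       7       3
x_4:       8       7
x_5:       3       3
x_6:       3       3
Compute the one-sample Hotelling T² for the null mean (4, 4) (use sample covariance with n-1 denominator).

Step 1 — sample mean vector:
  mean(A) = (5 + 9 + 7 + 8 + 3 + 3) / 6 = 35/6 = 5.8333
  mean(B) = (5 + 7 + 3 + 7 + 3 + 3) / 6 = 28/6 = 4.6667
  x̄ = (5.8333, 4.6667),  deviation x̄ - mu_0 = (5.8333, 4.6667) - (4, 4) = (1.8333, 0.6667).

Step 2 — sample covariance matrix, S[i,j] = (1/(n-1)) · Σ_k (x_{k,i} - mean_i) · (x_{k,j} - mean_j), divisor n-1 = 5:
  S[A,A] = ((-0.8333)·(-0.8333) + (3.1667)·(3.1667) + (1.1667)·(1.1667) + (2.1667)·(2.1667) + (-2.8333)·(-2.8333) + (-2.8333)·(-2.8333)) / 5 = 32.8333/5 = 6.5667
  S[A,B] = ((-0.8333)·(0.3333) + (3.1667)·(2.3333) + (1.1667)·(-1.6667) + (2.1667)·(2.3333) + (-2.8333)·(-1.6667) + (-2.8333)·(-1.6667)) / 5 = 19.6667/5 = 3.9333
  S[B,B] = ((0.3333)·(0.3333) + (2.3333)·(2.3333) + (-1.6667)·(-1.6667) + (2.3333)·(2.3333) + (-1.6667)·(-1.6667) + (-1.6667)·(-1.6667)) / 5 = 19.3333/5 = 3.8667
  S = [[6.5667, 3.9333],
 [3.9333, 3.8667]].

Step 3 — invert S. det(S) = 6.5667·3.8667 - (3.9333)² = 9.92.
  S^{-1} = (1/det) · [[d, -b], [-b, a]] = [[0.3898, -0.3965],
 [-0.3965, 0.662]].

Step 4 — quadratic form (x̄ - mu_0)^T · S^{-1} · (x̄ - mu_0):
  S^{-1} · (x̄ - mu_0) = (0.4503, -0.2856),
  (x̄ - mu_0)^T · [...] = (1.8333)·(0.4503) + (0.6667)·(-0.2856) = 0.6351.

Step 5 — scale by n: T² = 6 · 0.6351 = 3.8105.

T² ≈ 3.8105


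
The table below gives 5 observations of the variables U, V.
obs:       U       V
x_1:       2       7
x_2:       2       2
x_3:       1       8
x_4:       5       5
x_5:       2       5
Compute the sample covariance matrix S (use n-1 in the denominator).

Step 1 — column means:
  mean(U) = (2 + 2 + 1 + 5 + 2) / 5 = 12/5 = 2.4
  mean(V) = (7 + 2 + 8 + 5 + 5) / 5 = 27/5 = 5.4

Step 2 — sample covariance S[i,j] = (1/(n-1)) · Σ_k (x_{k,i} - mean_i) · (x_{k,j} - mean_j), with n-1 = 4.
  S[U,U] = ((-0.4)·(-0.4) + (-0.4)·(-0.4) + (-1.4)·(-1.4) + (2.6)·(2.6) + (-0.4)·(-0.4)) / 4 = 9.2/4 = 2.3
  S[U,V] = ((-0.4)·(1.6) + (-0.4)·(-3.4) + (-1.4)·(2.6) + (2.6)·(-0.4) + (-0.4)·(-0.4)) / 4 = -3.8/4 = -0.95
  S[V,V] = ((1.6)·(1.6) + (-3.4)·(-3.4) + (2.6)·(2.6) + (-0.4)·(-0.4) + (-0.4)·(-0.4)) / 4 = 21.2/4 = 5.3

S is symmetric (S[j,i] = S[i,j]). Assembling:

S = [[2.3, -0.95],
 [-0.95, 5.3]]


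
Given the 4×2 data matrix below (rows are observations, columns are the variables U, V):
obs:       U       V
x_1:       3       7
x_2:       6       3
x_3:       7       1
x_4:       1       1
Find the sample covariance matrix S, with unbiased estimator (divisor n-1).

Step 1 — column means:
  mean(U) = (3 + 6 + 7 + 1) / 4 = 17/4 = 4.25
  mean(V) = (7 + 3 + 1 + 1) / 4 = 12/4 = 3

Step 2 — sample covariance S[i,j] = (1/(n-1)) · Σ_k (x_{k,i} - mean_i) · (x_{k,j} - mean_j), with n-1 = 3.
  S[U,U] = ((-1.25)·(-1.25) + (1.75)·(1.75) + (2.75)·(2.75) + (-3.25)·(-3.25)) / 3 = 22.75/3 = 7.5833
  S[U,V] = ((-1.25)·(4) + (1.75)·(0) + (2.75)·(-2) + (-3.25)·(-2)) / 3 = -4/3 = -1.3333
  S[V,V] = ((4)·(4) + (0)·(0) + (-2)·(-2) + (-2)·(-2)) / 3 = 24/3 = 8

S is symmetric (S[j,i] = S[i,j]). Assembling:

S = [[7.5833, -1.3333],
 [-1.3333, 8]]


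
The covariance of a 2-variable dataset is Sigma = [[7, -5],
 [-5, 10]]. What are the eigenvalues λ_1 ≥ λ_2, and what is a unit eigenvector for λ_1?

Step 1 — characteristic polynomial of 2×2 Sigma:
  det(Sigma - λI) = λ² - trace · λ + det = 0.
  trace = 7 + 10 = 17, det = 7·10 - (-5)² = 45.
Step 2 — discriminant:
  Δ = trace² - 4·det = 289 - 180 = 109.
Step 3 — eigenvalues:
  λ = (trace ± √Δ)/2 = (17 ± 10.4403)/2,
  λ_1 = 13.7202,  λ_2 = 3.2798.

Step 4 — unit eigenvector for λ_1: solve (Sigma - λ_1 I)v = 0. First row:
  (7 - 13.7202)·v_x + (-5)·v_y = 0, i.e. (-6.7202)·v_x + (-5)·v_y = 0,
  so v ∝ (b, λ_1 - a) = (-5, 6.7202); multiply by -1 so the first entry is positive: u = (5, -6.7202).
  ||u|| = √((5)² + (-6.7202)²) = √(70.1605) ≈ 8.3762,
  v_1 = u/||u|| ≈ (0.5969, -0.8023) (||v_1|| = 1).

λ_1 = 13.7202,  λ_2 = 3.2798;  v_1 ≈ (0.5969, -0.8023)


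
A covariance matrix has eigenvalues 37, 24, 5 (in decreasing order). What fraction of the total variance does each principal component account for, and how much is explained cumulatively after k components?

Step 1 — total variance = trace(Sigma) = Σ λ_i = 37 + 24 + 5 = 66.

Step 2 — fraction explained by component i = λ_i / Σ λ:
  PC1: 37/66 = 0.5606
  PC2: 24/66 = 0.3636
  PC3: 5/66 = 0.0758

Step 3 — cumulative fraction after k components = (λ_1 + ... + λ_k) / Σ λ:
  k = 1: 37/66 = 0.5606
  k = 2: (37 + 24)/66 = 61/66 = 0.9242
  k = 3: (37 + 24 + 5)/66 = 66/66 = 1

Summary (fraction, with percent):

explained: PC1 0.5606 (56.06%), PC2 0.3636 (36.36%), PC3 0.0758 (7.58%);  cumulative: 0.5606, 0.9242, 1


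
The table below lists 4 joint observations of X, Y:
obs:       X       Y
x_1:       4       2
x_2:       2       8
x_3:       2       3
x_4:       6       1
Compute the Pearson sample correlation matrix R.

Step 1 — column means:
  mean(X) = (4 + 2 + 2 + 6) / 4 = 14/4 = 3.5
  mean(Y) = (2 + 8 + 3 + 1) / 4 = 14/4 = 3.5

Step 2 — sample variances and covariances s[i,j] = (1/(n-1)) · Σ_k (x_{k,i} - mean_i) · (x_{k,j} - mean_j), with n-1 = 3:
  s[X,X] = ((0.5)·(0.5) + (-1.5)·(-1.5) + (-1.5)·(-1.5) + (2.5)·(2.5)) / 3 = 11/3 = 3.6667
  s[X,Y] = ((0.5)·(-1.5) + (-1.5)·(4.5) + (-1.5)·(-0.5) + (2.5)·(-2.5)) / 3 = -13/3 = -4.3333
  s[Y,Y] = ((-1.5)·(-1.5) + (4.5)·(4.5) + (-0.5)·(-0.5) + (-2.5)·(-2.5)) / 3 = 29/3 = 9.6667
  Sample standard deviations s_i = √(s[i,i]):
  s(X) = √(3.6667) = 1.9149
  s(Y) = √(9.6667) = 3.1091

Step 3 — r_{ij} = s_{ij} / (s_i · s_j):
  r[X,X] = 1 (diagonal).
  r[X,Y] = -4.3333 / (1.9149 · 3.1091) = -4.3333 / 5.9535 = -0.7279
  r[Y,Y] = 1 (diagonal).

R is symmetric with unit diagonal. Assembling:

R = [[1, -0.7279],
 [-0.7279, 1]]


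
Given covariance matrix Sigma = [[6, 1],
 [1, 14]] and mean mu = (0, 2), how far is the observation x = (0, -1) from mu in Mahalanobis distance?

Step 1 — centre the observation: (x - mu) = (0, -3).

Step 2 — invert Sigma. det(Sigma) = 6·14 - (1)² = 83.
  Sigma^{-1} = (1/det) · [[d, -b], [-b, a]] = [[0.1687, -0.012],
 [-0.012, 0.0723]].

Step 3 — form the quadratic (x - mu)^T · Sigma^{-1} · (x - mu):
  Sigma^{-1} · (x - mu) = (0.0361, -0.2169).
  (x - mu)^T · [Sigma^{-1} · (x - mu)] = (0)·(0.0361) + (-3)·(-0.2169) = 0.6506.

Step 4 — take square root: d = √(0.6506) ≈ 0.8066.

d(x, mu) = √(0.6506) ≈ 0.8066


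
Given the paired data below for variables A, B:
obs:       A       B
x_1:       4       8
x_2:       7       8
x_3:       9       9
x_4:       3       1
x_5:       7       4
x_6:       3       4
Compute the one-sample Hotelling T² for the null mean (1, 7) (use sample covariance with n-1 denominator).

Step 1 — sample mean vector:
  mean(A) = (4 + 7 + 9 + 3 + 7 + 3) / 6 = 33/6 = 5.5
  mean(B) = (8 + 8 + 9 + 1 + 4 + 4) / 6 = 34/6 = 5.6667
  x̄ = (5.5, 5.6667),  deviation x̄ - mu_0 = (5.5, 5.6667) - (1, 7) = (4.5, -1.3333).

Step 2 — sample covariance matrix, S[i,j] = (1/(n-1)) · Σ_k (x_{k,i} - mean_i) · (x_{k,j} - mean_j), divisor n-1 = 5:
  S[A,A] = ((-1.5)·(-1.5) + (1.5)·(1.5) + (3.5)·(3.5) + (-2.5)·(-2.5) + (1.5)·(1.5) + (-2.5)·(-2.5)) / 5 = 31.5/5 = 6.3
  S[A,B] = ((-1.5)·(2.3333) + (1.5)·(2.3333) + (3.5)·(3.3333) + (-2.5)·(-4.6667) + (1.5)·(-1.6667) + (-2.5)·(-1.6667)) / 5 = 25/5 = 5
  S[B,B] = ((2.3333)·(2.3333) + (2.3333)·(2.3333) + (3.3333)·(3.3333) + (-4.6667)·(-4.6667) + (-1.6667)·(-1.6667) + (-1.6667)·(-1.6667)) / 5 = 49.3333/5 = 9.8667
  S = [[6.3, 5],
 [5, 9.8667]].

Step 3 — invert S. det(S) = 6.3·9.8667 - (5)² = 37.16.
  S^{-1} = (1/det) · [[d, -b], [-b, a]] = [[0.2655, -0.1346],
 [-0.1346, 0.1695]].

Step 4 — quadratic form (x̄ - mu_0)^T · S^{-1} · (x̄ - mu_0):
  S^{-1} · (x̄ - mu_0) = (1.3742, -0.8315),
  (x̄ - mu_0)^T · [...] = (4.5)·(1.3742) + (-1.3333)·(-0.8315) = 7.2928.

Step 5 — scale by n: T² = 6 · 7.2928 = 43.7567.

T² ≈ 43.7567


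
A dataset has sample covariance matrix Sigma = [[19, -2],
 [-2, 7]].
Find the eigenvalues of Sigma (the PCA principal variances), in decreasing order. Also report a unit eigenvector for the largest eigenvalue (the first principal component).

Step 1 — characteristic polynomial of 2×2 Sigma:
  det(Sigma - λI) = λ² - trace · λ + det = 0.
  trace = 19 + 7 = 26, det = 19·7 - (-2)² = 129.
Step 2 — discriminant:
  Δ = trace² - 4·det = 676 - 516 = 160.
Step 3 — eigenvalues:
  λ = (trace ± √Δ)/2 = (26 ± 12.6491)/2,
  λ_1 = 19.3246,  λ_2 = 6.6754.

Step 4 — unit eigenvector for λ_1: solve (Sigma - λ_1 I)v = 0. First row:
  (19 - 19.3246)·v_x + (-2)·v_y = 0, i.e. (-0.3246)·v_x + (-2)·v_y = 0,
  so v ∝ (b, λ_1 - a) = (-2, 0.3246); multiply by -1 so the first entry is positive: u = (2, -0.3246).
  ||u|| = √((2)² + (-0.3246)²) = √(4.1053) ≈ 2.0262,
  v_1 = u/||u|| ≈ (0.9871, -0.1602) (||v_1|| = 1).

λ_1 = 19.3246,  λ_2 = 6.6754;  v_1 ≈ (0.9871, -0.1602)


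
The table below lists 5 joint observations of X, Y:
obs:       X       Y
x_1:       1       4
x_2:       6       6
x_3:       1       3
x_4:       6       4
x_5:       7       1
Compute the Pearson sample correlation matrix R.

Step 1 — column means:
  mean(X) = (1 + 6 + 1 + 6 + 7) / 5 = 21/5 = 4.2
  mean(Y) = (4 + 6 + 3 + 4 + 1) / 5 = 18/5 = 3.6

Step 2 — sample variances and covariances s[i,j] = (1/(n-1)) · Σ_k (x_{k,i} - mean_i) · (x_{k,j} - mean_j), with n-1 = 4:
  s[X,X] = ((-3.2)·(-3.2) + (1.8)·(1.8) + (-3.2)·(-3.2) + (1.8)·(1.8) + (2.8)·(2.8)) / 4 = 34.8/4 = 8.7
  s[X,Y] = ((-3.2)·(0.4) + (1.8)·(2.4) + (-3.2)·(-0.6) + (1.8)·(0.4) + (2.8)·(-2.6)) / 4 = -1.6/4 = -0.4
  s[Y,Y] = ((0.4)·(0.4) + (2.4)·(2.4) + (-0.6)·(-0.6) + (0.4)·(0.4) + (-2.6)·(-2.6)) / 4 = 13.2/4 = 3.3
  Sample standard deviations s_i = √(s[i,i]):
  s(X) = √(8.7) = 2.9496
  s(Y) = √(3.3) = 1.8166

Step 3 — r_{ij} = s_{ij} / (s_i · s_j):
  r[X,X] = 1 (diagonal).
  r[X,Y] = -0.4 / (2.9496 · 1.8166) = -0.4 / 5.3582 = -0.0747
  r[Y,Y] = 1 (diagonal).

R is symmetric with unit diagonal. Assembling:

R = [[1, -0.0747],
 [-0.0747, 1]]


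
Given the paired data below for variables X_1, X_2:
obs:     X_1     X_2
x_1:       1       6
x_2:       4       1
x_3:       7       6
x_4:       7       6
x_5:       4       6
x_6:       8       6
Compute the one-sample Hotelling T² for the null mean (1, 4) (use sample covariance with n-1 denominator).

Step 1 — sample mean vector:
  mean(X_1) = (1 + 4 + 7 + 7 + 4 + 8) / 6 = 31/6 = 5.1667
  mean(X_2) = (6 + 1 + 6 + 6 + 6 + 6) / 6 = 31/6 = 5.1667
  x̄ = (5.1667, 5.1667),  deviation x̄ - mu_0 = (5.1667, 5.1667) - (1, 4) = (4.1667, 1.1667).

Step 2 — sample covariance matrix, S[i,j] = (1/(n-1)) · Σ_k (x_{k,i} - mean_i) · (x_{k,j} - mean_j), divisor n-1 = 5:
  S[X_1,X_1] = ((-4.1667)·(-4.1667) + (-1.1667)·(-1.1667) + (1.8333)·(1.8333) + (1.8333)·(1.8333) + (-1.1667)·(-1.1667) + (2.8333)·(2.8333)) / 5 = 34.8333/5 = 6.9667
  S[X_1,X_2] = ((-4.1667)·(0.8333) + (-1.1667)·(-4.1667) + (1.8333)·(0.8333) + (1.8333)·(0.8333) + (-1.1667)·(0.8333) + (2.8333)·(0.8333)) / 5 = 5.8333/5 = 1.1667
  S[X_2,X_2] = ((0.8333)·(0.8333) + (-4.1667)·(-4.1667) + (0.8333)·(0.8333) + (0.8333)·(0.8333) + (0.8333)·(0.8333) + (0.8333)·(0.8333)) / 5 = 20.8333/5 = 4.1667
  S = [[6.9667, 1.1667],
 [1.1667, 4.1667]].

Step 3 — invert S. det(S) = 6.9667·4.1667 - (1.1667)² = 27.6667.
  S^{-1} = (1/det) · [[d, -b], [-b, a]] = [[0.1506, -0.0422],
 [-0.0422, 0.2518]].

Step 4 — quadratic form (x̄ - mu_0)^T · S^{-1} · (x̄ - mu_0):
  S^{-1} · (x̄ - mu_0) = (0.5783, 0.1181),
  (x̄ - mu_0)^T · [...] = (4.1667)·(0.5783) + (1.1667)·(0.1181) = 2.5474.

Step 5 — scale by n: T² = 6 · 2.5474 = 15.2843.

T² ≈ 15.2843


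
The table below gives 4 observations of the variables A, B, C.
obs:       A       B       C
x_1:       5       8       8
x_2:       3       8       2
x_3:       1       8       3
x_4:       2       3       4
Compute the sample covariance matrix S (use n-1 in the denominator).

Step 1 — column means:
  mean(A) = (5 + 3 + 1 + 2) / 4 = 11/4 = 2.75
  mean(B) = (8 + 8 + 8 + 3) / 4 = 27/4 = 6.75
  mean(C) = (8 + 2 + 3 + 4) / 4 = 17/4 = 4.25

Step 2 — sample covariance S[i,j] = (1/(n-1)) · Σ_k (x_{k,i} - mean_i) · (x_{k,j} - mean_j), with n-1 = 3.
  S[A,A] = ((2.25)·(2.25) + (0.25)·(0.25) + (-1.75)·(-1.75) + (-0.75)·(-0.75)) / 3 = 8.75/3 = 2.9167
  S[A,B] = ((2.25)·(1.25) + (0.25)·(1.25) + (-1.75)·(1.25) + (-0.75)·(-3.75)) / 3 = 3.75/3 = 1.25
  S[A,C] = ((2.25)·(3.75) + (0.25)·(-2.25) + (-1.75)·(-1.25) + (-0.75)·(-0.25)) / 3 = 10.25/3 = 3.4167
  S[B,B] = ((1.25)·(1.25) + (1.25)·(1.25) + (1.25)·(1.25) + (-3.75)·(-3.75)) / 3 = 18.75/3 = 6.25
  S[B,C] = ((1.25)·(3.75) + (1.25)·(-2.25) + (1.25)·(-1.25) + (-3.75)·(-0.25)) / 3 = 1.25/3 = 0.4167
  S[C,C] = ((3.75)·(3.75) + (-2.25)·(-2.25) + (-1.25)·(-1.25) + (-0.25)·(-0.25)) / 3 = 20.75/3 = 6.9167

S is symmetric (S[j,i] = S[i,j]). Assembling:

S = [[2.9167, 1.25, 3.4167],
 [1.25, 6.25, 0.4167],
 [3.4167, 0.4167, 6.9167]]


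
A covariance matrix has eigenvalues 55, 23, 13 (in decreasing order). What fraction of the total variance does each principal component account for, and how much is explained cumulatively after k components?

Step 1 — total variance = trace(Sigma) = Σ λ_i = 55 + 23 + 13 = 91.

Step 2 — fraction explained by component i = λ_i / Σ λ:
  PC1: 55/91 = 0.6044
  PC2: 23/91 = 0.2527
  PC3: 13/91 = 0.1429

Step 3 — cumulative fraction after k components = (λ_1 + ... + λ_k) / Σ λ:
  k = 1: 55/91 = 0.6044
  k = 2: (55 + 23)/91 = 78/91 = 0.8571
  k = 3: (55 + 23 + 13)/91 = 91/91 = 1

Summary (fraction, with percent):

explained: PC1 0.6044 (60.44%), PC2 0.2527 (25.27%), PC3 0.1429 (14.29%);  cumulative: 0.6044, 0.8571, 1


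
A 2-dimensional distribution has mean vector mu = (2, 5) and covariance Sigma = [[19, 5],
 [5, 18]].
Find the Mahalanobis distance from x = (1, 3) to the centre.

Step 1 — centre the observation: (x - mu) = (-1, -2).

Step 2 — invert Sigma. det(Sigma) = 19·18 - (5)² = 317.
  Sigma^{-1} = (1/det) · [[d, -b], [-b, a]] = [[0.0568, -0.0158],
 [-0.0158, 0.0599]].

Step 3 — form the quadratic (x - mu)^T · Sigma^{-1} · (x - mu):
  Sigma^{-1} · (x - mu) = (-0.0252, -0.1041).
  (x - mu)^T · [Sigma^{-1} · (x - mu)] = (-1)·(-0.0252) + (-2)·(-0.1041) = 0.2334.

Step 4 — take square root: d = √(0.2334) ≈ 0.4832.

d(x, mu) = √(0.2334) ≈ 0.4832


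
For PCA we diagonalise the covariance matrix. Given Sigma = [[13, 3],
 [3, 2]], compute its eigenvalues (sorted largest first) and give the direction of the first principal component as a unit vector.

Step 1 — characteristic polynomial of 2×2 Sigma:
  det(Sigma - λI) = λ² - trace · λ + det = 0.
  trace = 13 + 2 = 15, det = 13·2 - (3)² = 17.
Step 2 — discriminant:
  Δ = trace² - 4·det = 225 - 68 = 157.
Step 3 — eigenvalues:
  λ = (trace ± √Δ)/2 = (15 ± 12.53)/2,
  λ_1 = 13.765,  λ_2 = 1.235.

Step 4 — unit eigenvector for λ_1: solve (Sigma - λ_1 I)v = 0. First row:
  (13 - 13.765)·v_x + (3)·v_y = 0, i.e. (-0.765)·v_x + (3)·v_y = 0,
  so v ∝ (b, λ_1 - a) = (3, 0.765) = u.
  ||u|| = √((3)² + (0.765)²) = √(9.5852) ≈ 3.096,
  v_1 = u/||u|| ≈ (0.969, 0.2471) (||v_1|| = 1).

λ_1 = 13.765,  λ_2 = 1.235;  v_1 ≈ (0.969, 0.2471)


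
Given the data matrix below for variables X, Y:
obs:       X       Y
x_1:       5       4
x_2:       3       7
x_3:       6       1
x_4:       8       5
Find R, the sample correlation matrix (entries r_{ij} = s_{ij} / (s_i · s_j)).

Step 1 — column means:
  mean(X) = (5 + 3 + 6 + 8) / 4 = 22/4 = 5.5
  mean(Y) = (4 + 7 + 1 + 5) / 4 = 17/4 = 4.25

Step 2 — sample variances and covariances s[i,j] = (1/(n-1)) · Σ_k (x_{k,i} - mean_i) · (x_{k,j} - mean_j), with n-1 = 3:
  s[X,X] = ((-0.5)·(-0.5) + (-2.5)·(-2.5) + (0.5)·(0.5) + (2.5)·(2.5)) / 3 = 13/3 = 4.3333
  s[X,Y] = ((-0.5)·(-0.25) + (-2.5)·(2.75) + (0.5)·(-3.25) + (2.5)·(0.75)) / 3 = -6.5/3 = -2.1667
  s[Y,Y] = ((-0.25)·(-0.25) + (2.75)·(2.75) + (-3.25)·(-3.25) + (0.75)·(0.75)) / 3 = 18.75/3 = 6.25
  Sample standard deviations s_i = √(s[i,i]):
  s(X) = √(4.3333) = 2.0817
  s(Y) = √(6.25) = 2.5

Step 3 — r_{ij} = s_{ij} / (s_i · s_j):
  r[X,X] = 1 (diagonal).
  r[X,Y] = -2.1667 / (2.0817 · 2.5) = -2.1667 / 5.2042 = -0.4163
  r[Y,Y] = 1 (diagonal).

R is symmetric with unit diagonal. Assembling:

R = [[1, -0.4163],
 [-0.4163, 1]]


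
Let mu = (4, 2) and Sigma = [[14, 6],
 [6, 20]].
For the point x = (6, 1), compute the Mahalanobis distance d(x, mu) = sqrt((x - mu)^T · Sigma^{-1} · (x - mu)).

Step 1 — centre the observation: (x - mu) = (2, -1).

Step 2 — invert Sigma. det(Sigma) = 14·20 - (6)² = 244.
  Sigma^{-1} = (1/det) · [[d, -b], [-b, a]] = [[0.082, -0.0246],
 [-0.0246, 0.0574]].

Step 3 — form the quadratic (x - mu)^T · Sigma^{-1} · (x - mu):
  Sigma^{-1} · (x - mu) = (0.1885, -0.1066).
  (x - mu)^T · [Sigma^{-1} · (x - mu)] = (2)·(0.1885) + (-1)·(-0.1066) = 0.4836.

Step 4 — take square root: d = √(0.4836) ≈ 0.6954.

d(x, mu) = √(0.4836) ≈ 0.6954


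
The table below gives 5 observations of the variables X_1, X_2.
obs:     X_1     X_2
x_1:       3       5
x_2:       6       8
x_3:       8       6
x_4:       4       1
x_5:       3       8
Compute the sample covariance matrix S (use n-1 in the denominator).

Step 1 — column means:
  mean(X_1) = (3 + 6 + 8 + 4 + 3) / 5 = 24/5 = 4.8
  mean(X_2) = (5 + 8 + 6 + 1 + 8) / 5 = 28/5 = 5.6

Step 2 — sample covariance S[i,j] = (1/(n-1)) · Σ_k (x_{k,i} - mean_i) · (x_{k,j} - mean_j), with n-1 = 4.
  S[X_1,X_1] = ((-1.8)·(-1.8) + (1.2)·(1.2) + (3.2)·(3.2) + (-0.8)·(-0.8) + (-1.8)·(-1.8)) / 4 = 18.8/4 = 4.7
  S[X_1,X_2] = ((-1.8)·(-0.6) + (1.2)·(2.4) + (3.2)·(0.4) + (-0.8)·(-4.6) + (-1.8)·(2.4)) / 4 = 4.6/4 = 1.15
  S[X_2,X_2] = ((-0.6)·(-0.6) + (2.4)·(2.4) + (0.4)·(0.4) + (-4.6)·(-4.6) + (2.4)·(2.4)) / 4 = 33.2/4 = 8.3

S is symmetric (S[j,i] = S[i,j]). Assembling:

S = [[4.7, 1.15],
 [1.15, 8.3]]


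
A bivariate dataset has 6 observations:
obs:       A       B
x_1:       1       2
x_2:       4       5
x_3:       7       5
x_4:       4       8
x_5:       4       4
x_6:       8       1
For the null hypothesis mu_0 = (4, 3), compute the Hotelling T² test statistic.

Step 1 — sample mean vector:
  mean(A) = (1 + 4 + 7 + 4 + 4 + 8) / 6 = 28/6 = 4.6667
  mean(B) = (2 + 5 + 5 + 8 + 4 + 1) / 6 = 25/6 = 4.1667
  x̄ = (4.6667, 4.1667),  deviation x̄ - mu_0 = (4.6667, 4.1667) - (4, 3) = (0.6667, 1.1667).

Step 2 — sample covariance matrix, S[i,j] = (1/(n-1)) · Σ_k (x_{k,i} - mean_i) · (x_{k,j} - mean_j), divisor n-1 = 5:
  S[A,A] = ((-3.6667)·(-3.6667) + (-0.6667)·(-0.6667) + (2.3333)·(2.3333) + (-0.6667)·(-0.6667) + (-0.6667)·(-0.6667) + (3.3333)·(3.3333)) / 5 = 31.3333/5 = 6.2667
  S[A,B] = ((-3.6667)·(-2.1667) + (-0.6667)·(0.8333) + (2.3333)·(0.8333) + (-0.6667)·(3.8333) + (-0.6667)·(-0.1667) + (3.3333)·(-3.1667)) / 5 = -3.6667/5 = -0.7333
  S[B,B] = ((-2.1667)·(-2.1667) + (0.8333)·(0.8333) + (0.8333)·(0.8333) + (3.8333)·(3.8333) + (-0.1667)·(-0.1667) + (-3.1667)·(-3.1667)) / 5 = 30.8333/5 = 6.1667
  S = [[6.2667, -0.7333],
 [-0.7333, 6.1667]].

Step 3 — invert S. det(S) = 6.2667·6.1667 - (-0.7333)² = 38.1067.
  S^{-1} = (1/det) · [[d, -b], [-b, a]] = [[0.1618, 0.0192],
 [0.0192, 0.1645]].

Step 4 — quadratic form (x̄ - mu_0)^T · S^{-1} · (x̄ - mu_0):
  S^{-1} · (x̄ - mu_0) = (0.1303, 0.2047),
  (x̄ - mu_0)^T · [...] = (0.6667)·(0.1303) + (1.1667)·(0.2047) = 0.3257.

Step 5 — scale by n: T² = 6 · 0.3257 = 1.9542.

T² ≈ 1.9542


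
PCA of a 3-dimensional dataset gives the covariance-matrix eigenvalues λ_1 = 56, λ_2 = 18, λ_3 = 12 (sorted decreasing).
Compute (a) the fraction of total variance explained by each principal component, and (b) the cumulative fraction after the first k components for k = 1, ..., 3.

Step 1 — total variance = trace(Sigma) = Σ λ_i = 56 + 18 + 12 = 86.

Step 2 — fraction explained by component i = λ_i / Σ λ:
  PC1: 56/86 = 0.6512
  PC2: 18/86 = 0.2093
  PC3: 12/86 = 0.1395

Step 3 — cumulative fraction after k components = (λ_1 + ... + λ_k) / Σ λ:
  k = 1: 56/86 = 0.6512
  k = 2: (56 + 18)/86 = 74/86 = 0.8605
  k = 3: (56 + 18 + 12)/86 = 86/86 = 1

Summary (fraction, with percent):

explained: PC1 0.6512 (65.12%), PC2 0.2093 (20.93%), PC3 0.1395 (13.95%);  cumulative: 0.6512, 0.8605, 1


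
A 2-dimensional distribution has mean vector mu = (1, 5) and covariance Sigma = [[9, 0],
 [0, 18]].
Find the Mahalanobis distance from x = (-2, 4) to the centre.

Step 1 — centre the observation: (x - mu) = (-3, -1).

Step 2 — invert Sigma. det(Sigma) = 9·18 - (0)² = 162.
  Sigma^{-1} = (1/det) · [[d, -b], [-b, a]] = [[0.1111, 0],
 [0, 0.0556]].

Step 3 — form the quadratic (x - mu)^T · Sigma^{-1} · (x - mu):
  Sigma^{-1} · (x - mu) = (-0.3333, -0.0556).
  (x - mu)^T · [Sigma^{-1} · (x - mu)] = (-3)·(-0.3333) + (-1)·(-0.0556) = 1.0556.

Step 4 — take square root: d = √(1.0556) ≈ 1.0274.

d(x, mu) = √(1.0556) ≈ 1.0274


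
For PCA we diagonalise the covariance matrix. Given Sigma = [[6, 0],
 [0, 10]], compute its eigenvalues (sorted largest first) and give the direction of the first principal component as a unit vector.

Step 1 — characteristic polynomial of 2×2 Sigma:
  det(Sigma - λI) = λ² - trace · λ + det = 0.
  trace = 6 + 10 = 16, det = 6·10 - (0)² = 60.
Step 2 — discriminant:
  Δ = trace² - 4·det = 256 - 240 = 16.
Step 3 — eigenvalues:
  λ = (trace ± √Δ)/2 = (16 ± 4)/2,
  λ_1 = 10,  λ_2 = 6.

Step 4 — unit eigenvector for λ_1: Sigma is diagonal, so its eigenvectors are the coordinate axes. λ_1 = 10 is the diagonal entry on the second coordinate axis, hence
  v_1 = (0, 1) (||v_1|| = 1).

λ_1 = 10,  λ_2 = 6;  v_1 ≈ (0, 1)


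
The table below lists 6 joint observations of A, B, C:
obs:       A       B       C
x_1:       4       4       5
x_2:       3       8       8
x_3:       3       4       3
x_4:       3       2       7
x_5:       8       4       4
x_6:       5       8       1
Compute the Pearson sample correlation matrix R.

Step 1 — column means:
  mean(A) = (4 + 3 + 3 + 3 + 8 + 5) / 6 = 26/6 = 4.3333
  mean(B) = (4 + 8 + 4 + 2 + 4 + 8) / 6 = 30/6 = 5
  mean(C) = (5 + 8 + 3 + 7 + 4 + 1) / 6 = 28/6 = 4.6667

Step 2 — sample variances and covariances s[i,j] = (1/(n-1)) · Σ_k (x_{k,i} - mean_i) · (x_{k,j} - mean_j), with n-1 = 5:
  s[A,A] = ((-0.3333)·(-0.3333) + (-1.3333)·(-1.3333) + (-1.3333)·(-1.3333) + (-1.3333)·(-1.3333) + (3.6667)·(3.6667) + (0.6667)·(0.6667)) / 5 = 19.3333/5 = 3.8667
  s[A,B] = ((-0.3333)·(-1) + (-1.3333)·(3) + (-1.3333)·(-1) + (-1.3333)·(-3) + (3.6667)·(-1) + (0.6667)·(3)) / 5 = 0/5 = 0
  s[A,C] = ((-0.3333)·(0.3333) + (-1.3333)·(3.3333) + (-1.3333)·(-1.6667) + (-1.3333)·(2.3333) + (3.6667)·(-0.6667) + (0.6667)·(-3.6667)) / 5 = -10.3333/5 = -2.0667
  s[B,B] = ((-1)·(-1) + (3)·(3) + (-1)·(-1) + (-3)·(-3) + (-1)·(-1) + (3)·(3)) / 5 = 30/5 = 6
  s[B,C] = ((-1)·(0.3333) + (3)·(3.3333) + (-1)·(-1.6667) + (-3)·(2.3333) + (-1)·(-0.6667) + (3)·(-3.6667)) / 5 = -6/5 = -1.2
  s[C,C] = ((0.3333)·(0.3333) + (3.3333)·(3.3333) + (-1.6667)·(-1.6667) + (2.3333)·(2.3333) + (-0.6667)·(-0.6667) + (-3.6667)·(-3.6667)) / 5 = 33.3333/5 = 6.6667
  Sample standard deviations s_i = √(s[i,i]):
  s(A) = √(3.8667) = 1.9664
  s(B) = √(6) = 2.4495
  s(C) = √(6.6667) = 2.582

Step 3 — r_{ij} = s_{ij} / (s_i · s_j):
  r[A,A] = 1 (diagonal).
  r[A,B] = 0 / (1.9664 · 2.4495) = 0 / 4.8166 = 0
  r[A,C] = -2.0667 / (1.9664 · 2.582) = -2.0667 / 5.0772 = -0.407
  r[B,B] = 1 (diagonal).
  r[B,C] = -1.2 / (2.4495 · 2.582) = -1.2 / 6.3246 = -0.1897
  r[C,C] = 1 (diagonal).

R is symmetric with unit diagonal. Assembling:

R = [[1, 0, -0.407],
 [0, 1, -0.1897],
 [-0.407, -0.1897, 1]]


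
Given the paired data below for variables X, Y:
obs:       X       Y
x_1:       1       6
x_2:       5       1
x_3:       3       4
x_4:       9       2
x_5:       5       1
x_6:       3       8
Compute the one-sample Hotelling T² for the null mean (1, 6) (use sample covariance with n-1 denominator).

Step 1 — sample mean vector:
  mean(X) = (1 + 5 + 3 + 9 + 5 + 3) / 6 = 26/6 = 4.3333
  mean(Y) = (6 + 1 + 4 + 2 + 1 + 8) / 6 = 22/6 = 3.6667
  x̄ = (4.3333, 3.6667),  deviation x̄ - mu_0 = (4.3333, 3.6667) - (1, 6) = (3.3333, -2.3333).

Step 2 — sample covariance matrix, S[i,j] = (1/(n-1)) · Σ_k (x_{k,i} - mean_i) · (x_{k,j} - mean_j), divisor n-1 = 5:
  S[X,X] = ((-3.3333)·(-3.3333) + (0.6667)·(0.6667) + (-1.3333)·(-1.3333) + (4.6667)·(4.6667) + (0.6667)·(0.6667) + (-1.3333)·(-1.3333)) / 5 = 37.3333/5 = 7.4667
  S[X,Y] = ((-3.3333)·(2.3333) + (0.6667)·(-2.6667) + (-1.3333)·(0.3333) + (4.6667)·(-1.6667) + (0.6667)·(-2.6667) + (-1.3333)·(4.3333)) / 5 = -25.3333/5 = -5.0667
  S[Y,Y] = ((2.3333)·(2.3333) + (-2.6667)·(-2.6667) + (0.3333)·(0.3333) + (-1.6667)·(-1.6667) + (-2.6667)·(-2.6667) + (4.3333)·(4.3333)) / 5 = 41.3333/5 = 8.2667
  S = [[7.4667, -5.0667],
 [-5.0667, 8.2667]].

Step 3 — invert S. det(S) = 7.4667·8.2667 - (-5.0667)² = 36.0533.
  S^{-1} = (1/det) · [[d, -b], [-b, a]] = [[0.2293, 0.1405],
 [0.1405, 0.2071]].

Step 4 — quadratic form (x̄ - mu_0)^T · S^{-1} · (x̄ - mu_0):
  S^{-1} · (x̄ - mu_0) = (0.4364, -0.0148),
  (x̄ - mu_0)^T · [...] = (3.3333)·(0.4364) + (-2.3333)·(-0.0148) = 1.4892.

Step 5 — scale by n: T² = 6 · 1.4892 = 8.9349.

T² ≈ 8.9349


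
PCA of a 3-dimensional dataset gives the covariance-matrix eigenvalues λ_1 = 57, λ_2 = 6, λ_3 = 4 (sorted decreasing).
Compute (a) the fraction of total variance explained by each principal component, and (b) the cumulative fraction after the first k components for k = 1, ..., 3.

Step 1 — total variance = trace(Sigma) = Σ λ_i = 57 + 6 + 4 = 67.

Step 2 — fraction explained by component i = λ_i / Σ λ:
  PC1: 57/67 = 0.8507
  PC2: 6/67 = 0.0896
  PC3: 4/67 = 0.0597

Step 3 — cumulative fraction after k components = (λ_1 + ... + λ_k) / Σ λ:
  k = 1: 57/67 = 0.8507
  k = 2: (57 + 6)/67 = 63/67 = 0.9403
  k = 3: (57 + 6 + 4)/67 = 67/67 = 1

Summary (fraction, with percent):

explained: PC1 0.8507 (85.07%), PC2 0.0896 (8.96%), PC3 0.0597 (5.97%);  cumulative: 0.8507, 0.9403, 1


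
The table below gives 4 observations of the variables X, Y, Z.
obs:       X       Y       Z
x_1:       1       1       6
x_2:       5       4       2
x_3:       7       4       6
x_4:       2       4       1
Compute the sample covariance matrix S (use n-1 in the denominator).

Step 1 — column means:
  mean(X) = (1 + 5 + 7 + 2) / 4 = 15/4 = 3.75
  mean(Y) = (1 + 4 + 4 + 4) / 4 = 13/4 = 3.25
  mean(Z) = (6 + 2 + 6 + 1) / 4 = 15/4 = 3.75

Step 2 — sample covariance S[i,j] = (1/(n-1)) · Σ_k (x_{k,i} - mean_i) · (x_{k,j} - mean_j), with n-1 = 3.
  S[X,X] = ((-2.75)·(-2.75) + (1.25)·(1.25) + (3.25)·(3.25) + (-1.75)·(-1.75)) / 3 = 22.75/3 = 7.5833
  S[X,Y] = ((-2.75)·(-2.25) + (1.25)·(0.75) + (3.25)·(0.75) + (-1.75)·(0.75)) / 3 = 8.25/3 = 2.75
  S[X,Z] = ((-2.75)·(2.25) + (1.25)·(-1.75) + (3.25)·(2.25) + (-1.75)·(-2.75)) / 3 = 3.75/3 = 1.25
  S[Y,Y] = ((-2.25)·(-2.25) + (0.75)·(0.75) + (0.75)·(0.75) + (0.75)·(0.75)) / 3 = 6.75/3 = 2.25
  S[Y,Z] = ((-2.25)·(2.25) + (0.75)·(-1.75) + (0.75)·(2.25) + (0.75)·(-2.75)) / 3 = -6.75/3 = -2.25
  S[Z,Z] = ((2.25)·(2.25) + (-1.75)·(-1.75) + (2.25)·(2.25) + (-2.75)·(-2.75)) / 3 = 20.75/3 = 6.9167

S is symmetric (S[j,i] = S[i,j]). Assembling:

S = [[7.5833, 2.75, 1.25],
 [2.75, 2.25, -2.25],
 [1.25, -2.25, 6.9167]]


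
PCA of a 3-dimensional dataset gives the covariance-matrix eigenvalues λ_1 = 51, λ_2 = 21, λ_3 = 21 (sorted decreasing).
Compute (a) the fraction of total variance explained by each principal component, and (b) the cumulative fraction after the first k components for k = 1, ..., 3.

Step 1 — total variance = trace(Sigma) = Σ λ_i = 51 + 21 + 21 = 93.

Step 2 — fraction explained by component i = λ_i / Σ λ:
  PC1: 51/93 = 0.5484
  PC2: 21/93 = 0.2258
  PC3: 21/93 = 0.2258

Step 3 — cumulative fraction after k components = (λ_1 + ... + λ_k) / Σ λ:
  k = 1: 51/93 = 0.5484
  k = 2: (51 + 21)/93 = 72/93 = 0.7742
  k = 3: (51 + 21 + 21)/93 = 93/93 = 1

Summary (fraction, with percent):

explained: PC1 0.5484 (54.84%), PC2 0.2258 (22.58%), PC3 0.2258 (22.58%);  cumulative: 0.5484, 0.7742, 1


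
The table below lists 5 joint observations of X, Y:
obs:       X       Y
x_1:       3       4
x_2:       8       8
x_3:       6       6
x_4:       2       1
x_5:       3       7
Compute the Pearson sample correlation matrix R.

Step 1 — column means:
  mean(X) = (3 + 8 + 6 + 2 + 3) / 5 = 22/5 = 4.4
  mean(Y) = (4 + 8 + 6 + 1 + 7) / 5 = 26/5 = 5.2

Step 2 — sample variances and covariances s[i,j] = (1/(n-1)) · Σ_k (x_{k,i} - mean_i) · (x_{k,j} - mean_j), with n-1 = 4:
  s[X,X] = ((-1.4)·(-1.4) + (3.6)·(3.6) + (1.6)·(1.6) + (-2.4)·(-2.4) + (-1.4)·(-1.4)) / 4 = 25.2/4 = 6.3
  s[X,Y] = ((-1.4)·(-1.2) + (3.6)·(2.8) + (1.6)·(0.8) + (-2.4)·(-4.2) + (-1.4)·(1.8)) / 4 = 20.6/4 = 5.15
  s[Y,Y] = ((-1.2)·(-1.2) + (2.8)·(2.8) + (0.8)·(0.8) + (-4.2)·(-4.2) + (1.8)·(1.8)) / 4 = 30.8/4 = 7.7
  Sample standard deviations s_i = √(s[i,i]):
  s(X) = √(6.3) = 2.51
  s(Y) = √(7.7) = 2.7749

Step 3 — r_{ij} = s_{ij} / (s_i · s_j):
  r[X,X] = 1 (diagonal).
  r[X,Y] = 5.15 / (2.51 · 2.7749) = 5.15 / 6.9649 = 0.7394
  r[Y,Y] = 1 (diagonal).

R is symmetric with unit diagonal. Assembling:

R = [[1, 0.7394],
 [0.7394, 1]]


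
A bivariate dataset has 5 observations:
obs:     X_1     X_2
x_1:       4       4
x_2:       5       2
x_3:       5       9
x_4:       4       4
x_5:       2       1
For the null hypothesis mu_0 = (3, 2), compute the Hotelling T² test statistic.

Step 1 — sample mean vector:
  mean(X_1) = (4 + 5 + 5 + 4 + 2) / 5 = 20/5 = 4
  mean(X_2) = (4 + 2 + 9 + 4 + 1) / 5 = 20/5 = 4
  x̄ = (4, 4),  deviation x̄ - mu_0 = (4, 4) - (3, 2) = (1, 2).

Step 2 — sample covariance matrix, S[i,j] = (1/(n-1)) · Σ_k (x_{k,i} - mean_i) · (x_{k,j} - mean_j), divisor n-1 = 4:
  S[X_1,X_1] = ((0)·(0) + (1)·(1) + (1)·(1) + (0)·(0) + (-2)·(-2)) / 4 = 6/4 = 1.5
  S[X_1,X_2] = ((0)·(0) + (1)·(-2) + (1)·(5) + (0)·(0) + (-2)·(-3)) / 4 = 9/4 = 2.25
  S[X_2,X_2] = ((0)·(0) + (-2)·(-2) + (5)·(5) + (0)·(0) + (-3)·(-3)) / 4 = 38/4 = 9.5
  S = [[1.5, 2.25],
 [2.25, 9.5]].

Step 3 — invert S. det(S) = 1.5·9.5 - (2.25)² = 9.1875.
  S^{-1} = (1/det) · [[d, -b], [-b, a]] = [[1.034, -0.2449],
 [-0.2449, 0.1633]].

Step 4 — quadratic form (x̄ - mu_0)^T · S^{-1} · (x̄ - mu_0):
  S^{-1} · (x̄ - mu_0) = (0.5442, 0.0816),
  (x̄ - mu_0)^T · [...] = (1)·(0.5442) + (2)·(0.0816) = 0.7075.

Step 5 — scale by n: T² = 5 · 0.7075 = 3.5374.

T² ≈ 3.5374


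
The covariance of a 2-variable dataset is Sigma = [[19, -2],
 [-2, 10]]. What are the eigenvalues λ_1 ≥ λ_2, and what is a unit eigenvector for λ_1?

Step 1 — characteristic polynomial of 2×2 Sigma:
  det(Sigma - λI) = λ² - trace · λ + det = 0.
  trace = 19 + 10 = 29, det = 19·10 - (-2)² = 186.
Step 2 — discriminant:
  Δ = trace² - 4·det = 841 - 744 = 97.
Step 3 — eigenvalues:
  λ = (trace ± √Δ)/2 = (29 ± 9.8489)/2,
  λ_1 = 19.4244,  λ_2 = 9.5756.

Step 4 — unit eigenvector for λ_1: solve (Sigma - λ_1 I)v = 0. First row:
  (19 - 19.4244)·v_x + (-2)·v_y = 0, i.e. (-0.4244)·v_x + (-2)·v_y = 0,
  so v ∝ (b, λ_1 - a) = (-2, 0.4244); multiply by -1 so the first entry is positive: u = (2, -0.4244).
  ||u|| = √((2)² + (-0.4244)²) = √(4.1801) ≈ 2.0445,
  v_1 = u/||u|| ≈ (0.9782, -0.2076) (||v_1|| = 1).

λ_1 = 19.4244,  λ_2 = 9.5756;  v_1 ≈ (0.9782, -0.2076)


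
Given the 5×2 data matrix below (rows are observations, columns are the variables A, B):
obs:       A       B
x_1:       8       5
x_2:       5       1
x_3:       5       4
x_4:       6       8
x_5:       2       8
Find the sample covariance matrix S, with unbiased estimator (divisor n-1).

Step 1 — column means:
  mean(A) = (8 + 5 + 5 + 6 + 2) / 5 = 26/5 = 5.2
  mean(B) = (5 + 1 + 4 + 8 + 8) / 5 = 26/5 = 5.2

Step 2 — sample covariance S[i,j] = (1/(n-1)) · Σ_k (x_{k,i} - mean_i) · (x_{k,j} - mean_j), with n-1 = 4.
  S[A,A] = ((2.8)·(2.8) + (-0.2)·(-0.2) + (-0.2)·(-0.2) + (0.8)·(0.8) + (-3.2)·(-3.2)) / 4 = 18.8/4 = 4.7
  S[A,B] = ((2.8)·(-0.2) + (-0.2)·(-4.2) + (-0.2)·(-1.2) + (0.8)·(2.8) + (-3.2)·(2.8)) / 4 = -6.2/4 = -1.55
  S[B,B] = ((-0.2)·(-0.2) + (-4.2)·(-4.2) + (-1.2)·(-1.2) + (2.8)·(2.8) + (2.8)·(2.8)) / 4 = 34.8/4 = 8.7

S is symmetric (S[j,i] = S[i,j]). Assembling:

S = [[4.7, -1.55],
 [-1.55, 8.7]]


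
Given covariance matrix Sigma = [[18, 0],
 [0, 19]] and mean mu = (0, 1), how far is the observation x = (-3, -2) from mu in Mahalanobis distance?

Step 1 — centre the observation: (x - mu) = (-3, -3).

Step 2 — invert Sigma. det(Sigma) = 18·19 - (0)² = 342.
  Sigma^{-1} = (1/det) · [[d, -b], [-b, a]] = [[0.0556, 0],
 [0, 0.0526]].

Step 3 — form the quadratic (x - mu)^T · Sigma^{-1} · (x - mu):
  Sigma^{-1} · (x - mu) = (-0.1667, -0.1579).
  (x - mu)^T · [Sigma^{-1} · (x - mu)] = (-3)·(-0.1667) + (-3)·(-0.1579) = 0.9737.

Step 4 — take square root: d = √(0.9737) ≈ 0.9868.

d(x, mu) = √(0.9737) ≈ 0.9868


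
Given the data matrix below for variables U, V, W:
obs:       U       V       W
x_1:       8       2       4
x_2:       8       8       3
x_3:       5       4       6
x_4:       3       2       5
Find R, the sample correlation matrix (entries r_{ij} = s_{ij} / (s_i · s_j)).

Step 1 — column means:
  mean(U) = (8 + 8 + 5 + 3) / 4 = 24/4 = 6
  mean(V) = (2 + 8 + 4 + 2) / 4 = 16/4 = 4
  mean(W) = (4 + 3 + 6 + 5) / 4 = 18/4 = 4.5

Step 2 — sample variances and covariances s[i,j] = (1/(n-1)) · Σ_k (x_{k,i} - mean_i) · (x_{k,j} - mean_j), with n-1 = 3:
  s[U,U] = ((2)·(2) + (2)·(2) + (-1)·(-1) + (-3)·(-3)) / 3 = 18/3 = 6
  s[U,V] = ((2)·(-2) + (2)·(4) + (-1)·(0) + (-3)·(-2)) / 3 = 10/3 = 3.3333
  s[U,W] = ((2)·(-0.5) + (2)·(-1.5) + (-1)·(1.5) + (-3)·(0.5)) / 3 = -7/3 = -2.3333
  s[V,V] = ((-2)·(-2) + (4)·(4) + (0)·(0) + (-2)·(-2)) / 3 = 24/3 = 8
  s[V,W] = ((-2)·(-0.5) + (4)·(-1.5) + (0)·(1.5) + (-2)·(0.5)) / 3 = -6/3 = -2
  s[W,W] = ((-0.5)·(-0.5) + (-1.5)·(-1.5) + (1.5)·(1.5) + (0.5)·(0.5)) / 3 = 5/3 = 1.6667
  Sample standard deviations s_i = √(s[i,i]):
  s(U) = √(6) = 2.4495
  s(V) = √(8) = 2.8284
  s(W) = √(1.6667) = 1.291

Step 3 — r_{ij} = s_{ij} / (s_i · s_j):
  r[U,U] = 1 (diagonal).
  r[U,V] = 3.3333 / (2.4495 · 2.8284) = 3.3333 / 6.9282 = 0.4811
  r[U,W] = -2.3333 / (2.4495 · 1.291) = -2.3333 / 3.1623 = -0.7379
  r[V,V] = 1 (diagonal).
  r[V,W] = -2 / (2.8284 · 1.291) = -2 / 3.6515 = -0.5477
  r[W,W] = 1 (diagonal).

R is symmetric with unit diagonal. Assembling:

R = [[1, 0.4811, -0.7379],
 [0.4811, 1, -0.5477],
 [-0.7379, -0.5477, 1]]


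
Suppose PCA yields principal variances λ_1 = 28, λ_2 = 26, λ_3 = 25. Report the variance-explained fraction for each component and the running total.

Step 1 — total variance = trace(Sigma) = Σ λ_i = 28 + 26 + 25 = 79.

Step 2 — fraction explained by component i = λ_i / Σ λ:
  PC1: 28/79 = 0.3544
  PC2: 26/79 = 0.3291
  PC3: 25/79 = 0.3165

Step 3 — cumulative fraction after k components = (λ_1 + ... + λ_k) / Σ λ:
  k = 1: 28/79 = 0.3544
  k = 2: (28 + 26)/79 = 54/79 = 0.6835
  k = 3: (28 + 26 + 25)/79 = 79/79 = 1

Summary (fraction, with percent):

explained: PC1 0.3544 (35.44%), PC2 0.3291 (32.91%), PC3 0.3165 (31.65%);  cumulative: 0.3544, 0.6835, 1


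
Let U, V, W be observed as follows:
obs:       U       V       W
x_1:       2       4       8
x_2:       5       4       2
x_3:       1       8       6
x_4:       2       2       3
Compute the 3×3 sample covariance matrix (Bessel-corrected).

Step 1 — column means:
  mean(U) = (2 + 5 + 1 + 2) / 4 = 10/4 = 2.5
  mean(V) = (4 + 4 + 8 + 2) / 4 = 18/4 = 4.5
  mean(W) = (8 + 2 + 6 + 3) / 4 = 19/4 = 4.75

Step 2 — sample covariance S[i,j] = (1/(n-1)) · Σ_k (x_{k,i} - mean_i) · (x_{k,j} - mean_j), with n-1 = 3.
  S[U,U] = ((-0.5)·(-0.5) + (2.5)·(2.5) + (-1.5)·(-1.5) + (-0.5)·(-0.5)) / 3 = 9/3 = 3
  S[U,V] = ((-0.5)·(-0.5) + (2.5)·(-0.5) + (-1.5)·(3.5) + (-0.5)·(-2.5)) / 3 = -5/3 = -1.6667
  S[U,W] = ((-0.5)·(3.25) + (2.5)·(-2.75) + (-1.5)·(1.25) + (-0.5)·(-1.75)) / 3 = -9.5/3 = -3.1667
  S[V,V] = ((-0.5)·(-0.5) + (-0.5)·(-0.5) + (3.5)·(3.5) + (-2.5)·(-2.5)) / 3 = 19/3 = 6.3333
  S[V,W] = ((-0.5)·(3.25) + (-0.5)·(-2.75) + (3.5)·(1.25) + (-2.5)·(-1.75)) / 3 = 8.5/3 = 2.8333
  S[W,W] = ((3.25)·(3.25) + (-2.75)·(-2.75) + (1.25)·(1.25) + (-1.75)·(-1.75)) / 3 = 22.75/3 = 7.5833

S is symmetric (S[j,i] = S[i,j]). Assembling:

S = [[3, -1.6667, -3.1667],
 [-1.6667, 6.3333, 2.8333],
 [-3.1667, 2.8333, 7.5833]]


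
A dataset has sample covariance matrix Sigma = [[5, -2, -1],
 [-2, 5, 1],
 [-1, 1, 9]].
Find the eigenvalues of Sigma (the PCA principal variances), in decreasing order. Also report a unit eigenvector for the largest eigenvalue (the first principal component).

Step 1 — characteristic polynomial p(λ) = det(λI - Sigma) = λ³ - tr·λ² + c_1·λ - det, where tr = trace, c_1 = sum of the principal 2×2 minors, det = det(Sigma):
  tr = 5 + 5 + 9 = 19,
  c_1 = (5·5 - (-2)²) + (5·9 - (-1)²) + (5·9 - (1)²) = 21 + 44 + 44 = 109,
  det = 5·(5·9 - (1)²) - (-2)·((-2)·9 - (1)·(-1)) + (-1)·((-2)·(1) - 5·(-1)) = 5·(44) - (-2)·(-17) + (-1)·(3) = 183.
  So p(λ) = λ³ - 19λ² + 109λ - 183.
Step 2 — look for an integer root (rational root theorem: any rational root is an integer divisor of 183). Testing λ = 3:
  p(3) = 27 - 171 + 327 - 183 = 0  ✓
  Dividing out (λ - 3): p(λ) = (λ - 3)(λ² - 16λ + 61).
Step 3 — remaining eigenvalues from the quadratic λ² - 16λ + 61 = 0:
  Δ = 16² - 4·61 = 256 - 244 = 12,  λ = (16 ± √12)/2 = (16 ± 3.4641)/2 ≈ 9.7321 or 6.2679.
  Sorted: λ_1 = 9.7321,  λ_2 = 6.2679,  λ_3 = 3  (check: sum = 19 = tr ✓).

Step 4 — unit eigenvector for λ_1 ≈ 9.7321: v spans the null space of (Sigma - λ_1 I), whose rows are
  r_1 = (-4.7321, -2, -1),  r_2 = (-2, -4.7321, 1),  r_3 = (-1, 1, -0.7321).
  v is orthogonal to every row, so take v ∝ r_1 × r_2 = ((-2)·(1) - (-1)·(-4.7321), (-1)·(-2) - (-4.7321)·(1), (-4.7321)·(-4.7321) - (-2)·(-2)) ≈ (-6.7321, 6.7321, 18.3923).
  Rescale (multiply by -1 so the first nonzero entry is positive): u = (6.7321, -6.7321, -18.3923).
  ||u|| = √((6.7321)² + (-6.7321)² + (-18.3923)²) = √(428.9179) ≈ 20.7103,  v_1 = u/||u|| ≈ (0.3251, -0.3251, -0.8881) (||v_1|| = 1).

λ_1 = 9.7321,  λ_2 = 6.2679,  λ_3 = 3;  v_1 ≈ (0.3251, -0.3251, -0.8881)
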